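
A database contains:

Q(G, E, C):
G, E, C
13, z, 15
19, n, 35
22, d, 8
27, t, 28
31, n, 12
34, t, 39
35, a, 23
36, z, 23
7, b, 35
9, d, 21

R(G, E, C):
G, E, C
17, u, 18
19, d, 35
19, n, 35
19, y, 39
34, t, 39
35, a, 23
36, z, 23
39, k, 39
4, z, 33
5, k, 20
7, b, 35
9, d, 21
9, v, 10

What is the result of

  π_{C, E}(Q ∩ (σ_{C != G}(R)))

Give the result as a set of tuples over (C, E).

Apply σ_{C != G}; surviving tuples: {(17, u, 18), (19, d, 35), (19, n, 35), (19, y, 39), (34, t, 39), (35, a, 23), (36, z, 23), (4, z, 33), (5, k, 20), (7, b, 35), (9, d, 21), (9, v, 10)}
Set intersection of the two operands is {(19, n, 35), (34, t, 39), (35, a, 23), (36, z, 23), (7, b, 35), (9, d, 21)}.
π_{C, E} gives {(21, d), (23, a), (23, z), (35, b), (35, n), (39, t)}.

{(21, d), (23, a), (23, z), (35, b), (35, n), (39, t)}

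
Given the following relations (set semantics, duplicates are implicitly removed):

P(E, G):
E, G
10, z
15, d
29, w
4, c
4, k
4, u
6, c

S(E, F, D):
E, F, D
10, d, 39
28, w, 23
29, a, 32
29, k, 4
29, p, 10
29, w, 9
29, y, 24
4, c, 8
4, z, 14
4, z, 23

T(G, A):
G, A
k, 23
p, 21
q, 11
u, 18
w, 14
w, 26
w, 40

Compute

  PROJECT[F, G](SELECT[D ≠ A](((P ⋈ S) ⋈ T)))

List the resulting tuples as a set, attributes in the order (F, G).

P ⋈ S (natural join on E): {(10, z, d, 39), (29, w, a, 32), (29, w, k, 4), (29, w, p, 10), (29, w, w, 9), (29, w, y, 24), (4, c, c, 8), (4, c, z, 14), (4, c, z, 23), (4, k, c, 8), (4, k, z, 14), (4, k, z, 23), (4, u, c, 8), (4, u, z, 14), (4, u, z, 23)}
(P ⋈ S) ⋈ T (natural join on G): {(29, w, a, 32, 14), (29, w, a, 32, 26), (29, w, a, 32, 40), (29, w, k, 4, 14), (29, w, k, 4, 26), (29, w, k, 4, 40), (29, w, p, 10, 14), (29, w, p, 10, 26), (29, w, p, 10, 40), (29, w, w, 9, 14), (29, w, w, 9, 26), (29, w, w, 9, 40), (29, w, y, 24, 14), (29, w, y, 24, 26), (29, w, y, 24, 40), (4, k, c, 8, 23), (4, k, z, 14, 23), (4, k, z, 23, 23), (4, u, c, 8, 18), (4, u, z, 14, 18), (4, u, z, 23, 18)}
Filtering on D ≠ A leaves {(29, w, a, 32, 14), (29, w, a, 32, 26), (29, w, a, 32, 40), (29, w, k, 4, 14), (29, w, k, 4, 26), (29, w, k, 4, 40), (29, w, p, 10, 14), (29, w, p, 10, 26), (29, w, p, 10, 40), (29, w, w, 9, 14), (29, w, w, 9, 26), (29, w, w, 9, 40), (29, w, y, 24, 14), (29, w, y, 24, 26), (29, w, y, 24, 40), (4, k, c, 8, 23), (4, k, z, 14, 23), (4, u, c, 8, 18), (4, u, z, 14, 18), (4, u, z, 23, 18)}.
π[F, G]: project onto (F, G) (11 duplicate(s) eliminated) → {(a, w), (c, k), (c, u), (k, w), (p, w), (w, w), (y, w), (z, k), (z, u)}

{(a, w), (c, k), (c, u), (k, w), (p, w), (w, w), (y, w), (z, k), (z, u)}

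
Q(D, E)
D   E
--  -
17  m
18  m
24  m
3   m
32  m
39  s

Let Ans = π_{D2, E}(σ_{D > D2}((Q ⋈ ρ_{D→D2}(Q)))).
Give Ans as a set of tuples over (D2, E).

{(17, m), (18, m), (24, m), (3, m)}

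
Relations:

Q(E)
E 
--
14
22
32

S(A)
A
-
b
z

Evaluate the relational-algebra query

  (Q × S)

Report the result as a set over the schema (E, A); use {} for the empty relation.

{(14, b), (14, z), (22, b), (22, z), (32, b), (32, z)}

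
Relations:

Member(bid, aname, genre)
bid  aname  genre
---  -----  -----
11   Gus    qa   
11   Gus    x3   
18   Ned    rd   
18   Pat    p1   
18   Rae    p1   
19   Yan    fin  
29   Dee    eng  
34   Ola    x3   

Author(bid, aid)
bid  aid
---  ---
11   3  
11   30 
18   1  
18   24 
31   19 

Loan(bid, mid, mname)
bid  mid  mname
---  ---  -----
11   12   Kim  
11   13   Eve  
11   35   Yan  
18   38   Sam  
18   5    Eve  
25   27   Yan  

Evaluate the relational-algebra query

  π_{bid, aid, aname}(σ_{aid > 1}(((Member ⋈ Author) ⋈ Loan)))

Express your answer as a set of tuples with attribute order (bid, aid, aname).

Member ⋈ Author (natural join on bid): {(11, Gus, qa, 3), (11, Gus, qa, 30), (11, Gus, x3, 3), (11, Gus, x3, 30), (18, Ned, rd, 1), (18, Ned, rd, 24), (18, Pat, p1, 1), (18, Pat, p1, 24), (18, Rae, p1, 1), (18, Rae, p1, 24)}
(Member ⋈ Author) ⋈ Loan (natural join on bid): {(11, Gus, qa, 3, 12, Kim), (11, Gus, qa, 3, 13, Eve), (11, Gus, qa, 3, 35, Yan), (11, Gus, qa, 30, 12, Kim), (11, Gus, qa, 30, 13, Eve), (11, Gus, qa, 30, 35, Yan), (11, Gus, x3, 3, 12, Kim), (11, Gus, x3, 3, 13, Eve), (11, Gus, x3, 3, 35, Yan), (11, Gus, x3, 30, 12, Kim), (11, Gus, x3, 30, 13, Eve), (11, Gus, x3, 30, 35, Yan), (18, Ned, rd, 1, 38, Sam), (18, Ned, rd, 1, 5, Eve), (18, Ned, rd, 24, 38, Sam), (18, Ned, rd, 24, 5, Eve), (18, Pat, p1, 1, 38, Sam), (18, Pat, p1, 1, 5, Eve), (18, Pat, p1, 24, 38, Sam), (18, Pat, p1, 24, 5, Eve), (18, Rae, p1, 1, 38, Sam), (18, Rae, p1, 1, 5, Eve), (18, Rae, p1, 24, 38, Sam), (18, Rae, p1, 24, 5, Eve)}
Selection aid > 1: {(11, Gus, qa, 3, 12, Kim), (11, Gus, qa, 3, 13, Eve), (11, Gus, qa, 3, 35, Yan), (11, Gus, qa, 30, 12, Kim), (11, Gus, qa, 30, 13, Eve), (11, Gus, qa, 30, 35, Yan), (11, Gus, x3, 3, 12, Kim), (11, Gus, x3, 3, 13, Eve), (11, Gus, x3, 3, 35, Yan), (11, Gus, x3, 30, 12, Kim), (11, Gus, x3, 30, 13, Eve), (11, Gus, x3, 30, 35, Yan), (18, Ned, rd, 24, 38, Sam), (18, Ned, rd, 24, 5, Eve), (18, Pat, p1, 24, 38, Sam), (18, Pat, p1, 24, 5, Eve), (18, Rae, p1, 24, 38, Sam), (18, Rae, p1, 24, 5, Eve)}
Projecting to bid, aid, aname (13 duplicate(s) eliminated): {(11, 3, Gus), (11, 30, Gus), (18, 24, Ned), (18, 24, Pat), (18, 24, Rae)}

{(11, 3, Gus), (11, 30, Gus), (18, 24, Ned), (18, 24, Pat), (18, 24, Rae)}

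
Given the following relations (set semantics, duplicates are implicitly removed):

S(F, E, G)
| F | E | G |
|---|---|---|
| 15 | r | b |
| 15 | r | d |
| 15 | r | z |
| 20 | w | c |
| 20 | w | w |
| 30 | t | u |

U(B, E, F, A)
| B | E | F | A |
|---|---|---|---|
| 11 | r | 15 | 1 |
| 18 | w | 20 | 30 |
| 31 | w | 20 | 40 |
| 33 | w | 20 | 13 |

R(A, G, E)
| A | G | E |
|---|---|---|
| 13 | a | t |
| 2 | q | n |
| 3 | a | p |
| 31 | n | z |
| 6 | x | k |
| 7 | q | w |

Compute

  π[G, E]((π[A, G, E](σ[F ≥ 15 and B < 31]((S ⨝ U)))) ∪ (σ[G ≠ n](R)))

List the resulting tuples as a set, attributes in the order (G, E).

Joining S and U on F, E yields {(15, r, b, 11, 1), (15, r, d, 11, 1), (15, r, z, 11, 1), (20, w, c, 18, 30), (20, w, c, 31, 40), (20, w, c, 33, 13), (20, w, w, 18, 30), (20, w, w, 31, 40), (20, w, w, 33, 13)}.
Apply σ_{F ≥ 15 and B < 31}; surviving tuples: {(15, r, b, 11, 1), (15, r, d, 11, 1), (15, r, z, 11, 1), (20, w, c, 18, 30), (20, w, w, 18, 30)}
π[A, G, E]: project onto (A, G, E) → {(1, b, r), (1, d, r), (1, z, r), (30, c, w), (30, w, w)}
Apply σ_{G ≠ n}; surviving tuples: {(13, a, t), (2, q, n), (3, a, p), (6, x, k), (7, q, w)}
Taking the union: {(1, b, r), (1, d, r), (1, z, r), (13, a, t), (2, q, n), (3, a, p), (30, c, w), (30, w, w), (6, x, k), (7, q, w)}
π[G, E]: project onto (G, E) → {(a, p), (a, t), (b, r), (c, w), (d, r), (q, n), (q, w), (w, w), (x, k), (z, r)}

{(a, p), (a, t), (b, r), (c, w), (d, r), (q, n), (q, w), (w, w), (x, k), (z, r)}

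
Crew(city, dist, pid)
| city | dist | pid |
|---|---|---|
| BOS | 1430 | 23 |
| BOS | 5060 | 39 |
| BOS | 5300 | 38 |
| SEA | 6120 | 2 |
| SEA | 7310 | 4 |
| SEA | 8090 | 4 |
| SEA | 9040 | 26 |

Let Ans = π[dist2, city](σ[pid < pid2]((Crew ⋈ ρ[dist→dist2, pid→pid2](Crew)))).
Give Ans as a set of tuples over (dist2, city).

ρ[dist→dist2, pid→pid2]: schema becomes (city, dist2, pid2); tuples unchanged.
Natural join on city: {(BOS, 1430, 23, 1430, 23), (BOS, 1430, 23, 5060, 39), (BOS, 1430, 23, 5300, 38), (BOS, 5060, 39, 1430, 23), (BOS, 5060, 39, 5060, 39), (BOS, 5060, 39, 5300, 38), (BOS, 5300, 38, 1430, 23), (BOS, 5300, 38, 5060, 39), (BOS, 5300, 38, 5300, 38), (SEA, 6120, 2, 6120, 2), (SEA, 6120, 2, 7310, 4), (SEA, 6120, 2, 8090, 4), (SEA, 6120, 2, 9040, 26), (SEA, 7310, 4, 6120, 2), (SEA, 7310, 4, 7310, 4), (SEA, 7310, 4, 8090, 4), (SEA, 7310, 4, 9040, 26), (SEA, 8090, 4, 6120, 2), (SEA, 8090, 4, 7310, 4), (SEA, 8090, 4, 8090, 4), (SEA, 8090, 4, 9040, 26), (SEA, 9040, 26, 6120, 2), (SEA, 9040, 26, 7310, 4), (SEA, 9040, 26, 8090, 4), (SEA, 9040, 26, 9040, 26)}
σ[pid < pid2]: keep tuples satisfying pid < pid2 → {(BOS, 1430, 23, 5060, 39), (BOS, 1430, 23, 5300, 38), (BOS, 5300, 38, 5060, 39), (SEA, 6120, 2, 7310, 4), (SEA, 6120, 2, 8090, 4), (SEA, 6120, 2, 9040, 26), (SEA, 7310, 4, 9040, 26), (SEA, 8090, 4, 9040, 26)}
Projecting to dist2, city (3 duplicate(s) eliminated): {(5060, BOS), (5300, BOS), (7310, SEA), (8090, SEA), (9040, SEA)}

{(5060, BOS), (5300, BOS), (7310, SEA), (8090, SEA), (9040, SEA)}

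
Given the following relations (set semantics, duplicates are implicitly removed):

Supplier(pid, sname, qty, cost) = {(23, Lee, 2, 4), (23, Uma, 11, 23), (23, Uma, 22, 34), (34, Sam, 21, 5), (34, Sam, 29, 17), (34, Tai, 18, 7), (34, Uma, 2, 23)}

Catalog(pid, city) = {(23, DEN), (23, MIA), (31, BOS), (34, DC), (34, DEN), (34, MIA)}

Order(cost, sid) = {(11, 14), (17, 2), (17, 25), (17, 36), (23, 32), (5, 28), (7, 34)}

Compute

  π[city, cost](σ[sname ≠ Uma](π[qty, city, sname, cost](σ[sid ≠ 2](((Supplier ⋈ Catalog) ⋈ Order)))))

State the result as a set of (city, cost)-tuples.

{(DC, 17), (DC, 5), (DC, 7), (DEN, 17), (DEN, 5), (DEN, 7), (MIA, 17), (MIA, 5), (MIA, 7)}

Joining Supplier and Catalog on pid yields {(23, Lee, 2, 4, DEN), (23, Lee, 2, 4, MIA), (23, Uma, 11, 23, DEN), (23, Uma, 11, 23, MIA), (23, Uma, 22, 34, DEN), (23, Uma, 22, 34, MIA), (34, Sam, 21, 5, DC), (34, Sam, 21, 5, DEN), (34, Sam, 21, 5, MIA), (34, Sam, 29, 17, DC), (34, Sam, 29, 17, DEN), (34, Sam, 29, 17, MIA), (34, Tai, 18, 7, DC), (34, Tai, 18, 7, DEN), (34, Tai, 18, 7, MIA), (34, Uma, 2, 23, DC), (34, Uma, 2, 23, DEN), (34, Uma, 2, 23, MIA)}.
Joining (Supplier ⋈ Catalog) and Order on cost yields {(23, Uma, 11, 23, DEN, 32), (23, Uma, 11, 23, MIA, 32), (34, Sam, 21, 5, DC, 28), (34, Sam, 21, 5, DEN, 28), (34, Sam, 21, 5, MIA, 28), (34, Sam, 29, 17, DC, 2), (34, Sam, 29, 17, DC, 25), (34, Sam, 29, 17, DC, 36), (34, Sam, 29, 17, DEN, 2), (34, Sam, 29, 17, DEN, 25), (34, Sam, 29, 17, DEN, 36), (34, Sam, 29, 17, MIA, 2), (34, Sam, 29, 17, MIA, 25), (34, Sam, 29, 17, MIA, 36), (34, Tai, 18, 7, DC, 34), (34, Tai, 18, 7, DEN, 34), (34, Tai, 18, 7, MIA, 34), (34, Uma, 2, 23, DC, 32), (34, Uma, 2, 23, DEN, 32), (34, Uma, 2, 23, MIA, 32)}.
Apply σ_{sid ≠ 2}; surviving tuples: {(23, Uma, 11, 23, DEN, 32), (23, Uma, 11, 23, MIA, 32), (34, Sam, 21, 5, DC, 28), (34, Sam, 21, 5, DEN, 28), (34, Sam, 21, 5, MIA, 28), (34, Sam, 29, 17, DC, 25), (34, Sam, 29, 17, DC, 36), (34, Sam, 29, 17, DEN, 25), (34, Sam, 29, 17, DEN, 36), (34, Sam, 29, 17, MIA, 25), (34, Sam, 29, 17, MIA, 36), (34, Tai, 18, 7, DC, 34), (34, Tai, 18, 7, DEN, 34), (34, Tai, 18, 7, MIA, 34), (34, Uma, 2, 23, DC, 32), (34, Uma, 2, 23, DEN, 32), (34, Uma, 2, 23, MIA, 32)}
π[qty, city, sname, cost]: project onto (qty, city, sname, cost) (3 duplicate(s) eliminated) → {(11, DEN, Uma, 23), (11, MIA, Uma, 23), (18, DC, Tai, 7), (18, DEN, Tai, 7), (18, MIA, Tai, 7), (2, DC, Uma, 23), (2, DEN, Uma, 23), (2, MIA, Uma, 23), (21, DC, Sam, 5), (21, DEN, Sam, 5), (21, MIA, Sam, 5), (29, DC, Sam, 17), (29, DEN, Sam, 17), (29, MIA, Sam, 17)}
Apply σ_{sname ≠ Uma}; surviving tuples: {(18, DC, Tai, 7), (18, DEN, Tai, 7), (18, MIA, Tai, 7), (21, DC, Sam, 5), (21, DEN, Sam, 5), (21, MIA, Sam, 5), (29, DC, Sam, 17), (29, DEN, Sam, 17), (29, MIA, Sam, 17)}
π[city, cost]: project onto (city, cost) → {(DC, 17), (DC, 5), (DC, 7), (DEN, 17), (DEN, 5), (DEN, 7), (MIA, 17), (MIA, 5), (MIA, 7)}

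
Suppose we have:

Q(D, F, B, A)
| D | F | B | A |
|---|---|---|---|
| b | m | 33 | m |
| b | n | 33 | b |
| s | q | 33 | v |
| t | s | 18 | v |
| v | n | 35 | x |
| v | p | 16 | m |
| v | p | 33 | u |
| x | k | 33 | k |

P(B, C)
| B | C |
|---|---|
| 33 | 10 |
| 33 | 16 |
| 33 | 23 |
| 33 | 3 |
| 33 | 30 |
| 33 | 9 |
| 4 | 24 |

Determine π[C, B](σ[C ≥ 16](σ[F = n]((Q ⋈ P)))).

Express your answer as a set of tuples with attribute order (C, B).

{(16, 33), (23, 33), (30, 33)}

Q ⋈ P (natural join on B): {(b, m, 33, m, 10), (b, m, 33, m, 16), (b, m, 33, m, 23), (b, m, 33, m, 3), (b, m, 33, m, 30), (b, m, 33, m, 9), (b, n, 33, b, 10), (b, n, 33, b, 16), (b, n, 33, b, 23), (b, n, 33, b, 3), (b, n, 33, b, 30), (b, n, 33, b, 9), (s, q, 33, v, 10), (s, q, 33, v, 16), (s, q, 33, v, 23), (s, q, 33, v, 3), (s, q, 33, v, 30), (s, q, 33, v, 9), (v, p, 33, u, 10), (v, p, 33, u, 16), (v, p, 33, u, 23), (v, p, 33, u, 3), (v, p, 33, u, 30), (v, p, 33, u, 9), (x, k, 33, k, 10), (x, k, 33, k, 16), (x, k, 33, k, 23), (x, k, 33, k, 3), (x, k, 33, k, 30), (x, k, 33, k, 9)}
Filtering on F = n leaves {(b, n, 33, b, 10), (b, n, 33, b, 16), (b, n, 33, b, 23), (b, n, 33, b, 3), (b, n, 33, b, 30), (b, n, 33, b, 9)}.
Filtering on C ≥ 16 leaves {(b, n, 33, b, 16), (b, n, 33, b, 23), (b, n, 33, b, 30)}.
π[C, B]: project onto (C, B) → {(16, 33), (23, 33), (30, 33)}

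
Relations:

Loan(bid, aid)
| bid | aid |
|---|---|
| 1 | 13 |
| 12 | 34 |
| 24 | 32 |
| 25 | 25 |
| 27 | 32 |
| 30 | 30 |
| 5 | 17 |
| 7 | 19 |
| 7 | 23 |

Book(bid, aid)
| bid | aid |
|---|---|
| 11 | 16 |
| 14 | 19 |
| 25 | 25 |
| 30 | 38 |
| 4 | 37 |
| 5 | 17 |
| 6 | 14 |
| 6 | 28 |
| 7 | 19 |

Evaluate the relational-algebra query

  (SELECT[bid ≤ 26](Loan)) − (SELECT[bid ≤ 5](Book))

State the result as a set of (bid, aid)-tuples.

{(1, 13), (12, 34), (24, 32), (25, 25), (7, 19), (7, 23)}

Filtering on bid ≤ 26 leaves {(1, 13), (12, 34), (24, 32), (25, 25), (5, 17), (7, 19), (7, 23)}.
Filtering on bid ≤ 5 leaves {(4, 37), (5, 17)}.
Difference: {(1, 13), (12, 34), (24, 32), (25, 25), (5, 17), (7, 19), (7, 23)} with {(4, 37), (5, 17)} → {(1, 13), (12, 34), (24, 32), (25, 25), (7, 19), (7, 23)}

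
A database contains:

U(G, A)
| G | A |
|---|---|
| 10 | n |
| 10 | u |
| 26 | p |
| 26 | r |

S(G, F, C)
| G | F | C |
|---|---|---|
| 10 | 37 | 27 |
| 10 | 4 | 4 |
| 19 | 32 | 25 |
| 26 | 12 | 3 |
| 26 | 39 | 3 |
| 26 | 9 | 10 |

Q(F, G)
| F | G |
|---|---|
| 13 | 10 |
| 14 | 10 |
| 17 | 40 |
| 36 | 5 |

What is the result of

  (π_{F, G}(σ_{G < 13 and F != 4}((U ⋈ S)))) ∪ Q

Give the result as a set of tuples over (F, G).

{(13, 10), (14, 10), (17, 40), (36, 5), (37, 10)}

Joining U and S on G yields {(10, n, 37, 27), (10, n, 4, 4), (10, u, 37, 27), (10, u, 4, 4), (26, p, 12, 3), (26, p, 39, 3), (26, p, 9, 10), (26, r, 12, 3), (26, r, 39, 3), (26, r, 9, 10)}.
Apply σ_{G < 13 and F != 4}; surviving tuples: {(10, n, 37, 27), (10, u, 37, 27)}
π_{F, G} gives {(37, 10)} (1 duplicate(s) eliminated).
Union: {(37, 10)} with {(13, 10), (14, 10), (17, 40), (36, 5)} → {(13, 10), (14, 10), (17, 40), (36, 5), (37, 10)}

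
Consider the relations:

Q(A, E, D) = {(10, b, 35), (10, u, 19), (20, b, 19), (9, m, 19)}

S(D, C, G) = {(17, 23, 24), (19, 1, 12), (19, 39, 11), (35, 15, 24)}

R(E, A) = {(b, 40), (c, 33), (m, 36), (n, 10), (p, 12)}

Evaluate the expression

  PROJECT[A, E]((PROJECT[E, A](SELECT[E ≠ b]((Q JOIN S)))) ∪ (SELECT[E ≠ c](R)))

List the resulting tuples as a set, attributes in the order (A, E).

Natural join on D: {(10, b, 35, 15, 24), (10, u, 19, 1, 12), (10, u, 19, 39, 11), (20, b, 19, 1, 12), (20, b, 19, 39, 11), (9, m, 19, 1, 12), (9, m, 19, 39, 11)}
Apply σ_{E ≠ b}; surviving tuples: {(10, u, 19, 1, 12), (10, u, 19, 39, 11), (9, m, 19, 1, 12), (9, m, 19, 39, 11)}
π_{E, A} gives {(m, 9), (u, 10)} (2 duplicate(s) eliminated).
Apply σ_{E ≠ c}; surviving tuples: {(b, 40), (m, 36), (n, 10), (p, 12)}
Set union of the two operands is {(b, 40), (m, 36), (m, 9), (n, 10), (p, 12), (u, 10)}.
π_{A, E} gives {(10, n), (10, u), (12, p), (36, m), (40, b), (9, m)}.

{(10, n), (10, u), (12, p), (36, m), (40, b), (9, m)}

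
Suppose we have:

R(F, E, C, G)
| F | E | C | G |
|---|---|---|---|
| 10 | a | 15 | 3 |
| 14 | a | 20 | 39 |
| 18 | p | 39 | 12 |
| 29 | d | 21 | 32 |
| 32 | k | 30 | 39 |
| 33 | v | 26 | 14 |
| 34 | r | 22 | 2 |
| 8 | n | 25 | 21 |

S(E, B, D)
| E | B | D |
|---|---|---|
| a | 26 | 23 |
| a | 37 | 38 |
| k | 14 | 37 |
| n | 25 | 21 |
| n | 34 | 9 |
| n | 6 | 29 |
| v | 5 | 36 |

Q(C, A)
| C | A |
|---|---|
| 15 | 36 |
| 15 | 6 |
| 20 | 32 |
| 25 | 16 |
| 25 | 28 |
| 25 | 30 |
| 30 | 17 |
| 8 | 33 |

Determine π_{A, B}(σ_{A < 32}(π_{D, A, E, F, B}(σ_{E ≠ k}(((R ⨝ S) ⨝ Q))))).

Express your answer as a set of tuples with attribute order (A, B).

Natural join on E: {(10, a, 15, 3, 26, 23), (10, a, 15, 3, 37, 38), (14, a, 20, 39, 26, 23), (14, a, 20, 39, 37, 38), (32, k, 30, 39, 14, 37), (33, v, 26, 14, 5, 36), (8, n, 25, 21, 25, 21), (8, n, 25, 21, 34, 9), (8, n, 25, 21, 6, 29)}
Natural join on C: {(10, a, 15, 3, 26, 23, 36), (10, a, 15, 3, 26, 23, 6), (10, a, 15, 3, 37, 38, 36), (10, a, 15, 3, 37, 38, 6), (14, a, 20, 39, 26, 23, 32), (14, a, 20, 39, 37, 38, 32), (32, k, 30, 39, 14, 37, 17), (8, n, 25, 21, 25, 21, 16), (8, n, 25, 21, 25, 21, 28), (8, n, 25, 21, 25, 21, 30), (8, n, 25, 21, 34, 9, 16), (8, n, 25, 21, 34, 9, 28), (8, n, 25, 21, 34, 9, 30), (8, n, 25, 21, 6, 29, 16), (8, n, 25, 21, 6, 29, 28), (8, n, 25, 21, 6, 29, 30)}
Filtering on E ≠ k leaves {(10, a, 15, 3, 26, 23, 36), (10, a, 15, 3, 26, 23, 6), (10, a, 15, 3, 37, 38, 36), (10, a, 15, 3, 37, 38, 6), (14, a, 20, 39, 26, 23, 32), (14, a, 20, 39, 37, 38, 32), (8, n, 25, 21, 25, 21, 16), (8, n, 25, 21, 25, 21, 28), (8, n, 25, 21, 25, 21, 30), (8, n, 25, 21, 34, 9, 16), (8, n, 25, 21, 34, 9, 28), (8, n, 25, 21, 34, 9, 30), (8, n, 25, 21, 6, 29, 16), (8, n, 25, 21, 6, 29, 28), (8, n, 25, 21, 6, 29, 30)}.
Projecting to D, A, E, F, B: {(21, 16, n, 8, 25), (21, 28, n, 8, 25), (21, 30, n, 8, 25), (23, 32, a, 14, 26), (23, 36, a, 10, 26), (23, 6, a, 10, 26), (29, 16, n, 8, 6), (29, 28, n, 8, 6), (29, 30, n, 8, 6), (38, 32, a, 14, 37), (38, 36, a, 10, 37), (38, 6, a, 10, 37), (9, 16, n, 8, 34), (9, 28, n, 8, 34), (9, 30, n, 8, 34)}
Filtering on A < 32 leaves {(21, 16, n, 8, 25), (21, 28, n, 8, 25), (21, 30, n, 8, 25), (23, 6, a, 10, 26), (29, 16, n, 8, 6), (29, 28, n, 8, 6), (29, 30, n, 8, 6), (38, 6, a, 10, 37), (9, 16, n, 8, 34), (9, 28, n, 8, 34), (9, 30, n, 8, 34)}.
Projecting to A, B: {(16, 25), (16, 34), (16, 6), (28, 25), (28, 34), (28, 6), (30, 25), (30, 34), (30, 6), (6, 26), (6, 37)}

{(16, 25), (16, 34), (16, 6), (28, 25), (28, 34), (28, 6), (30, 25), (30, 34), (30, 6), (6, 26), (6, 37)}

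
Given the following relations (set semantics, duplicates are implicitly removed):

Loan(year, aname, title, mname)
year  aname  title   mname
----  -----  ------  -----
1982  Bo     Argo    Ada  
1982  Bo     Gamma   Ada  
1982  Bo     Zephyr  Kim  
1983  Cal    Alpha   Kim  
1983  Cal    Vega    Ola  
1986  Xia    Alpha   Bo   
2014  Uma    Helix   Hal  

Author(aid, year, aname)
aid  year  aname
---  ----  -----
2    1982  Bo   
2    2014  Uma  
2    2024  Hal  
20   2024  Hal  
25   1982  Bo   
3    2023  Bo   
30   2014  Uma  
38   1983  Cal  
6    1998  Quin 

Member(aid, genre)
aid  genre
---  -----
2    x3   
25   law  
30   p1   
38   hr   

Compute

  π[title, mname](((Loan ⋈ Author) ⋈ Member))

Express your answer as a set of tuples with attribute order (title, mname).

Loan ⋈ Author (natural join on year, aname): {(1982, Bo, Argo, Ada, 2), (1982, Bo, Argo, Ada, 25), (1982, Bo, Gamma, Ada, 2), (1982, Bo, Gamma, Ada, 25), (1982, Bo, Zephyr, Kim, 2), (1982, Bo, Zephyr, Kim, 25), (1983, Cal, Alpha, Kim, 38), (1983, Cal, Vega, Ola, 38), (2014, Uma, Helix, Hal, 2), (2014, Uma, Helix, Hal, 30)}
(Loan ⋈ Author) ⋈ Member (natural join on aid): {(1982, Bo, Argo, Ada, 2, x3), (1982, Bo, Argo, Ada, 25, law), (1982, Bo, Gamma, Ada, 2, x3), (1982, Bo, Gamma, Ada, 25, law), (1982, Bo, Zephyr, Kim, 2, x3), (1982, Bo, Zephyr, Kim, 25, law), (1983, Cal, Alpha, Kim, 38, hr), (1983, Cal, Vega, Ola, 38, hr), (2014, Uma, Helix, Hal, 2, x3), (2014, Uma, Helix, Hal, 30, p1)}
Projecting to title, mname (4 duplicate(s) eliminated): {(Alpha, Kim), (Argo, Ada), (Gamma, Ada), (Helix, Hal), (Vega, Ola), (Zephyr, Kim)}

{(Alpha, Kim), (Argo, Ada), (Gamma, Ada), (Helix, Hal), (Vega, Ola), (Zephyr, Kim)}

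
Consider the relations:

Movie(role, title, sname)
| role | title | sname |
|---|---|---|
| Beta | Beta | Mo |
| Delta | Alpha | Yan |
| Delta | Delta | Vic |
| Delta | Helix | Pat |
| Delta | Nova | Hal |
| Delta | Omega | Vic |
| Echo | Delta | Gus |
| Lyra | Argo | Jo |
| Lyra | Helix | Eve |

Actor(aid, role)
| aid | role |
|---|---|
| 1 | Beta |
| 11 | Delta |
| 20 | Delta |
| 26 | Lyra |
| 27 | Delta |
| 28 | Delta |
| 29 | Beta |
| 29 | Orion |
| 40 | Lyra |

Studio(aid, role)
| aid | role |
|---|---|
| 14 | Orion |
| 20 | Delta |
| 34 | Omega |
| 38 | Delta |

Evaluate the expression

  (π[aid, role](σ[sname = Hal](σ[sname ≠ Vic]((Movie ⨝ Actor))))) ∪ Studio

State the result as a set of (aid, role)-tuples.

Natural join on role: {(Beta, Beta, Mo, 1), (Beta, Beta, Mo, 29), (Delta, Alpha, Yan, 11), (Delta, Alpha, Yan, 20), (Delta, Alpha, Yan, 27), (Delta, Alpha, Yan, 28), (Delta, Delta, Vic, 11), (Delta, Delta, Vic, 20), (Delta, Delta, Vic, 27), (Delta, Delta, Vic, 28), (Delta, Helix, Pat, 11), (Delta, Helix, Pat, 20), (Delta, Helix, Pat, 27), (Delta, Helix, Pat, 28), (Delta, Nova, Hal, 11), (Delta, Nova, Hal, 20), (Delta, Nova, Hal, 27), (Delta, Nova, Hal, 28), (Delta, Omega, Vic, 11), (Delta, Omega, Vic, 20), (Delta, Omega, Vic, 27), (Delta, Omega, Vic, 28), (Lyra, Argo, Jo, 26), (Lyra, Argo, Jo, 40), (Lyra, Helix, Eve, 26), (Lyra, Helix, Eve, 40)}
Filtering on sname ≠ Vic leaves {(Beta, Beta, Mo, 1), (Beta, Beta, Mo, 29), (Delta, Alpha, Yan, 11), (Delta, Alpha, Yan, 20), (Delta, Alpha, Yan, 27), (Delta, Alpha, Yan, 28), (Delta, Helix, Pat, 11), (Delta, Helix, Pat, 20), (Delta, Helix, Pat, 27), (Delta, Helix, Pat, 28), (Delta, Nova, Hal, 11), (Delta, Nova, Hal, 20), (Delta, Nova, Hal, 27), (Delta, Nova, Hal, 28), (Lyra, Argo, Jo, 26), (Lyra, Argo, Jo, 40), (Lyra, Helix, Eve, 26), (Lyra, Helix, Eve, 40)}.
Filtering on sname = Hal leaves {(Delta, Nova, Hal, 11), (Delta, Nova, Hal, 20), (Delta, Nova, Hal, 27), (Delta, Nova, Hal, 28)}.
Projecting to aid, role: {(11, Delta), (20, Delta), (27, Delta), (28, Delta)}
Union: {(11, Delta), (20, Delta), (27, Delta), (28, Delta)} with {(14, Orion), (20, Delta), (34, Omega), (38, Delta)} → {(11, Delta), (14, Orion), (20, Delta), (27, Delta), (28, Delta), (34, Omega), (38, Delta)}

{(11, Delta), (14, Orion), (20, Delta), (27, Delta), (28, Delta), (34, Omega), (38, Delta)}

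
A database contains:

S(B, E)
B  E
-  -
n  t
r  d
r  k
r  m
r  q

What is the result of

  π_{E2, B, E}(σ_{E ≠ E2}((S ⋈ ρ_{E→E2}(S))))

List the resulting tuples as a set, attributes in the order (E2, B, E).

ρ[E→E2]: schema becomes (B, E2); tuples unchanged.
S ⋈ ρ_{E→E2}(S) (natural join on B): {(n, t, t), (r, d, d), (r, d, k), (r, d, m), (r, d, q), (r, k, d), (r, k, k), (r, k, m), (r, k, q), (r, m, d), (r, m, k), (r, m, m), (r, m, q), (r, q, d), (r, q, k), (r, q, m), (r, q, q)}
Selection E ≠ E2: {(r, d, k), (r, d, m), (r, d, q), (r, k, d), (r, k, m), (r, k, q), (r, m, d), (r, m, k), (r, m, q), (r, q, d), (r, q, k), (r, q, m)}
π[E2, B, E]: project onto (E2, B, E) → {(d, r, k), (d, r, m), (d, r, q), (k, r, d), (k, r, m), (k, r, q), (m, r, d), (m, r, k), (m, r, q), (q, r, d), (q, r, k), (q, r, m)}

{(d, r, k), (d, r, m), (d, r, q), (k, r, d), (k, r, m), (k, r, q), (m, r, d), (m, r, k), (m, r, q), (q, r, d), (q, r, k), (q, r, m)}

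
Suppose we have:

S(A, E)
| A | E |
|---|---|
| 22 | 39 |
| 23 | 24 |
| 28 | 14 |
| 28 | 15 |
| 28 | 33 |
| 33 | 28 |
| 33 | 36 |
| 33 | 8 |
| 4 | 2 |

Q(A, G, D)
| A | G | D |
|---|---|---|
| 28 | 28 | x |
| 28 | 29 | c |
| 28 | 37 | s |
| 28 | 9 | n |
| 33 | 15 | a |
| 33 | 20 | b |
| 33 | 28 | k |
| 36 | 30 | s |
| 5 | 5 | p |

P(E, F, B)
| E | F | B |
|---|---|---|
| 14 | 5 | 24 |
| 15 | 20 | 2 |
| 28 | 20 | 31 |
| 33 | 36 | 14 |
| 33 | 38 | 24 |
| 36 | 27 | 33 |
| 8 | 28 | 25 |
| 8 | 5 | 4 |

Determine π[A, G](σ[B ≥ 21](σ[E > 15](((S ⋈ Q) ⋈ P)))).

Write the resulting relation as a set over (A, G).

Joining S and Q on A yields {(28, 14, 28, x), (28, 14, 29, c), (28, 14, 37, s), (28, 14, 9, n), (28, 15, 28, x), (28, 15, 29, c), (28, 15, 37, s), (28, 15, 9, n), (28, 33, 28, x), (28, 33, 29, c), (28, 33, 37, s), (28, 33, 9, n), (33, 28, 15, a), (33, 28, 20, b), (33, 28, 28, k), (33, 36, 15, a), (33, 36, 20, b), (33, 36, 28, k), (33, 8, 15, a), (33, 8, 20, b), (33, 8, 28, k)}.
Joining (S ⋈ Q) and P on E yields {(28, 14, 28, x, 5, 24), (28, 14, 29, c, 5, 24), (28, 14, 37, s, 5, 24), (28, 14, 9, n, 5, 24), (28, 15, 28, x, 20, 2), (28, 15, 29, c, 20, 2), (28, 15, 37, s, 20, 2), (28, 15, 9, n, 20, 2), (28, 33, 28, x, 36, 14), (28, 33, 28, x, 38, 24), (28, 33, 29, c, 36, 14), (28, 33, 29, c, 38, 24), (28, 33, 37, s, 36, 14), (28, 33, 37, s, 38, 24), (28, 33, 9, n, 36, 14), (28, 33, 9, n, 38, 24), (33, 28, 15, a, 20, 31), (33, 28, 20, b, 20, 31), (33, 28, 28, k, 20, 31), (33, 36, 15, a, 27, 33), (33, 36, 20, b, 27, 33), (33, 36, 28, k, 27, 33), (33, 8, 15, a, 28, 25), (33, 8, 15, a, 5, 4), (33, 8, 20, b, 28, 25), (33, 8, 20, b, 5, 4), (33, 8, 28, k, 28, 25), (33, 8, 28, k, 5, 4)}.
σ[E > 15]: keep tuples satisfying E > 15 → {(28, 33, 28, x, 36, 14), (28, 33, 28, x, 38, 24), (28, 33, 29, c, 36, 14), (28, 33, 29, c, 38, 24), (28, 33, 37, s, 36, 14), (28, 33, 37, s, 38, 24), (28, 33, 9, n, 36, 14), (28, 33, 9, n, 38, 24), (33, 28, 15, a, 20, 31), (33, 28, 20, b, 20, 31), (33, 28, 28, k, 20, 31), (33, 36, 15, a, 27, 33), (33, 36, 20, b, 27, 33), (33, 36, 28, k, 27, 33)}
σ[B ≥ 21]: keep tuples satisfying B ≥ 21 → {(28, 33, 28, x, 38, 24), (28, 33, 29, c, 38, 24), (28, 33, 37, s, 38, 24), (28, 33, 9, n, 38, 24), (33, 28, 15, a, 20, 31), (33, 28, 20, b, 20, 31), (33, 28, 28, k, 20, 31), (33, 36, 15, a, 27, 33), (33, 36, 20, b, 27, 33), (33, 36, 28, k, 27, 33)}
Keep only column(s) A, G (3 duplicate(s) eliminated): {(28, 28), (28, 29), (28, 37), (28, 9), (33, 15), (33, 20), (33, 28)}

{(28, 28), (28, 29), (28, 37), (28, 9), (33, 15), (33, 20), (33, 28)}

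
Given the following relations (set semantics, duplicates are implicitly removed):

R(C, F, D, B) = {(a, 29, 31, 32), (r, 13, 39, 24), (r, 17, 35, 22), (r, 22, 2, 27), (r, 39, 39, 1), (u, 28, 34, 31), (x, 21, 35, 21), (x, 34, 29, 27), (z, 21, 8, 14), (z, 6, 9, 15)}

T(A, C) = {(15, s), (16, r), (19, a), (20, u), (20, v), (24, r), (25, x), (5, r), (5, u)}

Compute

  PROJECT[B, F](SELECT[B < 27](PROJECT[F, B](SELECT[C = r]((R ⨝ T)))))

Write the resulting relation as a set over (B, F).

{(1, 39), (22, 17), (24, 13)}

Joining R and T on C yields {(a, 29, 31, 32, 19), (r, 13, 39, 24, 16), (r, 13, 39, 24, 24), (r, 13, 39, 24, 5), (r, 17, 35, 22, 16), (r, 17, 35, 22, 24), (r, 17, 35, 22, 5), (r, 22, 2, 27, 16), (r, 22, 2, 27, 24), (r, 22, 2, 27, 5), (r, 39, 39, 1, 16), (r, 39, 39, 1, 24), (r, 39, 39, 1, 5), (u, 28, 34, 31, 20), (u, 28, 34, 31, 5), (x, 21, 35, 21, 25), (x, 34, 29, 27, 25)}.
Selection C = r: {(r, 13, 39, 24, 16), (r, 13, 39, 24, 24), (r, 13, 39, 24, 5), (r, 17, 35, 22, 16), (r, 17, 35, 22, 24), (r, 17, 35, 22, 5), (r, 22, 2, 27, 16), (r, 22, 2, 27, 24), (r, 22, 2, 27, 5), (r, 39, 39, 1, 16), (r, 39, 39, 1, 24), (r, 39, 39, 1, 5)}
Keep only column(s) F, B (8 duplicate(s) eliminated): {(13, 24), (17, 22), (22, 27), (39, 1)}
Selection B < 27: {(13, 24), (17, 22), (39, 1)}
Keep only column(s) B, F: {(1, 39), (22, 17), (24, 13)}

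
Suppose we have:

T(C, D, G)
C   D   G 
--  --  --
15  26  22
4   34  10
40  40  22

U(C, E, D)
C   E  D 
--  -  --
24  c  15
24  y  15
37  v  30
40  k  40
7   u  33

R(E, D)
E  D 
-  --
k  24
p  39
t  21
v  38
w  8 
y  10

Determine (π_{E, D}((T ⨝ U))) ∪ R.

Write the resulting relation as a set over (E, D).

Joining T and U on C, D yields {(40, 40, 22, k)}.
Keep only column(s) E, D: {(k, 40)}
Taking the union: {(k, 24), (k, 40), (p, 39), (t, 21), (v, 38), (w, 8), (y, 10)}

{(k, 24), (k, 40), (p, 39), (t, 21), (v, 38), (w, 8), (y, 10)}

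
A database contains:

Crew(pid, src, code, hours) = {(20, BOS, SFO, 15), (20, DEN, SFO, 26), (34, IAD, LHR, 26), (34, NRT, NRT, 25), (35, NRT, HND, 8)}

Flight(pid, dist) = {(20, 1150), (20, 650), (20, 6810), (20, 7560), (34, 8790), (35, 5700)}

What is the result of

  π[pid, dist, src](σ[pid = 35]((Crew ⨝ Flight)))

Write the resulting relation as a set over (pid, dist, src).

Crew ⋈ Flight (natural join on pid): {(20, BOS, SFO, 15, 1150), (20, BOS, SFO, 15, 650), (20, BOS, SFO, 15, 6810), (20, BOS, SFO, 15, 7560), (20, DEN, SFO, 26, 1150), (20, DEN, SFO, 26, 650), (20, DEN, SFO, 26, 6810), (20, DEN, SFO, 26, 7560), (34, IAD, LHR, 26, 8790), (34, NRT, NRT, 25, 8790), (35, NRT, HND, 8, 5700)}
Apply σ_{pid = 35}; surviving tuples: {(35, NRT, HND, 8, 5700)}
π_{pid, dist, src} gives {(35, 5700, NRT)}.

{(35, 5700, NRT)}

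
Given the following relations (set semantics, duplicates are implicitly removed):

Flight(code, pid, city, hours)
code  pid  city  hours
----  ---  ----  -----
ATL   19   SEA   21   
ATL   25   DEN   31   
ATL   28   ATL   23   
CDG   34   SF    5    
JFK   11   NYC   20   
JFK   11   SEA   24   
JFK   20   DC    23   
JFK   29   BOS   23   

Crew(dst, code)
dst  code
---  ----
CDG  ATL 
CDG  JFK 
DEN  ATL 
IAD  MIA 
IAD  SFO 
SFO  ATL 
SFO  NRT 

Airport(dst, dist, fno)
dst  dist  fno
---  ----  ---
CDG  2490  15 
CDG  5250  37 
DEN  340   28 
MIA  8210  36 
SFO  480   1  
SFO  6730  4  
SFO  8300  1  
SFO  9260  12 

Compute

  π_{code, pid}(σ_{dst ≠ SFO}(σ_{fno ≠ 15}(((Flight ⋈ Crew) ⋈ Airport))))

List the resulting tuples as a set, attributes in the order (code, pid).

Natural join on code: {(ATL, 19, SEA, 21, CDG), (ATL, 19, SEA, 21, DEN), (ATL, 19, SEA, 21, SFO), (ATL, 25, DEN, 31, CDG), (ATL, 25, DEN, 31, DEN), (ATL, 25, DEN, 31, SFO), (ATL, 28, ATL, 23, CDG), (ATL, 28, ATL, 23, DEN), (ATL, 28, ATL, 23, SFO), (JFK, 11, NYC, 20, CDG), (JFK, 11, SEA, 24, CDG), (JFK, 20, DC, 23, CDG), (JFK, 29, BOS, 23, CDG)}
Natural join on dst: {(ATL, 19, SEA, 21, CDG, 2490, 15), (ATL, 19, SEA, 21, CDG, 5250, 37), (ATL, 19, SEA, 21, DEN, 340, 28), (ATL, 19, SEA, 21, SFO, 480, 1), (ATL, 19, SEA, 21, SFO, 6730, 4), (ATL, 19, SEA, 21, SFO, 8300, 1), (ATL, 19, SEA, 21, SFO, 9260, 12), (ATL, 25, DEN, 31, CDG, 2490, 15), (ATL, 25, DEN, 31, CDG, 5250, 37), (ATL, 25, DEN, 31, DEN, 340, 28), (ATL, 25, DEN, 31, SFO, 480, 1), (ATL, 25, DEN, 31, SFO, 6730, 4), (ATL, 25, DEN, 31, SFO, 8300, 1), (ATL, 25, DEN, 31, SFO, 9260, 12), (ATL, 28, ATL, 23, CDG, 2490, 15), (ATL, 28, ATL, 23, CDG, 5250, 37), (ATL, 28, ATL, 23, DEN, 340, 28), (ATL, 28, ATL, 23, SFO, 480, 1), (ATL, 28, ATL, 23, SFO, 6730, 4), (ATL, 28, ATL, 23, SFO, 8300, 1), (ATL, 28, ATL, 23, SFO, 9260, 12), (JFK, 11, NYC, 20, CDG, 2490, 15), (JFK, 11, NYC, 20, CDG, 5250, 37), (JFK, 11, SEA, 24, CDG, 2490, 15), (JFK, 11, SEA, 24, CDG, 5250, 37), (JFK, 20, DC, 23, CDG, 2490, 15), (JFK, 20, DC, 23, CDG, 5250, 37), (JFK, 29, BOS, 23, CDG, 2490, 15), (JFK, 29, BOS, 23, CDG, 5250, 37)}
Filtering on fno ≠ 15 leaves {(ATL, 19, SEA, 21, CDG, 5250, 37), (ATL, 19, SEA, 21, DEN, 340, 28), (ATL, 19, SEA, 21, SFO, 480, 1), (ATL, 19, SEA, 21, SFO, 6730, 4), (ATL, 19, SEA, 21, SFO, 8300, 1), (ATL, 19, SEA, 21, SFO, 9260, 12), (ATL, 25, DEN, 31, CDG, 5250, 37), (ATL, 25, DEN, 31, DEN, 340, 28), (ATL, 25, DEN, 31, SFO, 480, 1), (ATL, 25, DEN, 31, SFO, 6730, 4), (ATL, 25, DEN, 31, SFO, 8300, 1), (ATL, 25, DEN, 31, SFO, 9260, 12), (ATL, 28, ATL, 23, CDG, 5250, 37), (ATL, 28, ATL, 23, DEN, 340, 28), (ATL, 28, ATL, 23, SFO, 480, 1), (ATL, 28, ATL, 23, SFO, 6730, 4), (ATL, 28, ATL, 23, SFO, 8300, 1), (ATL, 28, ATL, 23, SFO, 9260, 12), (JFK, 11, NYC, 20, CDG, 5250, 37), (JFK, 11, SEA, 24, CDG, 5250, 37), (JFK, 20, DC, 23, CDG, 5250, 37), (JFK, 29, BOS, 23, CDG, 5250, 37)}.
Filtering on dst ≠ SFO leaves {(ATL, 19, SEA, 21, CDG, 5250, 37), (ATL, 19, SEA, 21, DEN, 340, 28), (ATL, 25, DEN, 31, CDG, 5250, 37), (ATL, 25, DEN, 31, DEN, 340, 28), (ATL, 28, ATL, 23, CDG, 5250, 37), (ATL, 28, ATL, 23, DEN, 340, 28), (JFK, 11, NYC, 20, CDG, 5250, 37), (JFK, 11, SEA, 24, CDG, 5250, 37), (JFK, 20, DC, 23, CDG, 5250, 37), (JFK, 29, BOS, 23, CDG, 5250, 37)}.
π_{code, pid} gives {(ATL, 19), (ATL, 25), (ATL, 28), (JFK, 11), (JFK, 20), (JFK, 29)} (4 duplicate(s) eliminated).

{(ATL, 19), (ATL, 25), (ATL, 28), (JFK, 11), (JFK, 20), (JFK, 29)}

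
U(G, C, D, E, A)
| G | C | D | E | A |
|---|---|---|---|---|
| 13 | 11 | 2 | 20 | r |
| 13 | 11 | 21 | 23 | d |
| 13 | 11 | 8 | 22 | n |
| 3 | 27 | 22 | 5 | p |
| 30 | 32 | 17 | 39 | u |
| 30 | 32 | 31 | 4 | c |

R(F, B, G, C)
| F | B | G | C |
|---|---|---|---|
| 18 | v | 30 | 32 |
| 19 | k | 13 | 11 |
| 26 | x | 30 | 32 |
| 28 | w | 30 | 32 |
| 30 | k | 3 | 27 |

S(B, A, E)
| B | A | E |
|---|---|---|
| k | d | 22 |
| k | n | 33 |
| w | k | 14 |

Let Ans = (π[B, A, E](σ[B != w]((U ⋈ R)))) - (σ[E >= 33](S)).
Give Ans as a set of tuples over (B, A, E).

{(k, d, 23), (k, n, 22), (k, p, 5), (k, r, 20), (v, c, 4), (v, u, 39), (x, c, 4), (x, u, 39)}

Natural join on G, C: {(13, 11, 2, 20, r, 19, k), (13, 11, 21, 23, d, 19, k), (13, 11, 8, 22, n, 19, k), (3, 27, 22, 5, p, 30, k), (30, 32, 17, 39, u, 18, v), (30, 32, 17, 39, u, 26, x), (30, 32, 17, 39, u, 28, w), (30, 32, 31, 4, c, 18, v), (30, 32, 31, 4, c, 26, x), (30, 32, 31, 4, c, 28, w)}
Filtering on B != w leaves {(13, 11, 2, 20, r, 19, k), (13, 11, 21, 23, d, 19, k), (13, 11, 8, 22, n, 19, k), (3, 27, 22, 5, p, 30, k), (30, 32, 17, 39, u, 18, v), (30, 32, 17, 39, u, 26, x), (30, 32, 31, 4, c, 18, v), (30, 32, 31, 4, c, 26, x)}.
Projecting to B, A, E: {(k, d, 23), (k, n, 22), (k, p, 5), (k, r, 20), (v, c, 4), (v, u, 39), (x, c, 4), (x, u, 39)}
Filtering on E >= 33 leaves {(k, n, 33)}.
Difference: {(k, d, 23), (k, n, 22), (k, p, 5), (k, r, 20), (v, c, 4), (v, u, 39), (x, c, 4), (x, u, 39)} with {(k, n, 33)} → {(k, d, 23), (k, n, 22), (k, p, 5), (k, r, 20), (v, c, 4), (v, u, 39), (x, c, 4), (x, u, 39)}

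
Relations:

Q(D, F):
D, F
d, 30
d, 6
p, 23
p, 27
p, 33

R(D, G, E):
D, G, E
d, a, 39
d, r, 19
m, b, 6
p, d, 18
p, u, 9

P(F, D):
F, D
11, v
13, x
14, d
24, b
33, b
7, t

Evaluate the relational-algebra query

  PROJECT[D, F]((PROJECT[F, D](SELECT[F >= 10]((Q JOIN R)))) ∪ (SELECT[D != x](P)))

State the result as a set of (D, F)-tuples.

{(b, 24), (b, 33), (d, 14), (d, 30), (p, 23), (p, 27), (p, 33), (t, 7), (v, 11)}

Joining Q and R on D yields {(d, 30, a, 39), (d, 30, r, 19), (d, 6, a, 39), (d, 6, r, 19), (p, 23, d, 18), (p, 23, u, 9), (p, 27, d, 18), (p, 27, u, 9), (p, 33, d, 18), (p, 33, u, 9)}.
Filtering on F >= 10 leaves {(d, 30, a, 39), (d, 30, r, 19), (p, 23, d, 18), (p, 23, u, 9), (p, 27, d, 18), (p, 27, u, 9), (p, 33, d, 18), (p, 33, u, 9)}.
Keep only column(s) F, D (4 duplicate(s) eliminated): {(23, p), (27, p), (30, d), (33, p)}
Filtering on D != x leaves {(11, v), (14, d), (24, b), (33, b), (7, t)}.
Set union of the two operands is {(11, v), (14, d), (23, p), (24, b), (27, p), (30, d), (33, b), (33, p), (7, t)}.
Keep only column(s) D, F: {(b, 24), (b, 33), (d, 14), (d, 30), (p, 23), (p, 27), (p, 33), (t, 7), (v, 11)}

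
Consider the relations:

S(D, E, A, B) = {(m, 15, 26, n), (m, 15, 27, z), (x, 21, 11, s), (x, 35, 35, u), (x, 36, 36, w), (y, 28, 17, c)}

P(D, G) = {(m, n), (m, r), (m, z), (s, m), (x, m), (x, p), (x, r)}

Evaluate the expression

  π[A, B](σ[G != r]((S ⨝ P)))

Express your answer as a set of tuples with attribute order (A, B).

Natural join on D: {(m, 15, 26, n, n), (m, 15, 26, n, r), (m, 15, 26, n, z), (m, 15, 27, z, n), (m, 15, 27, z, r), (m, 15, 27, z, z), (x, 21, 11, s, m), (x, 21, 11, s, p), (x, 21, 11, s, r), (x, 35, 35, u, m), (x, 35, 35, u, p), (x, 35, 35, u, r), (x, 36, 36, w, m), (x, 36, 36, w, p), (x, 36, 36, w, r)}
σ[G != r]: keep tuples satisfying G != r → {(m, 15, 26, n, n), (m, 15, 26, n, z), (m, 15, 27, z, n), (m, 15, 27, z, z), (x, 21, 11, s, m), (x, 21, 11, s, p), (x, 35, 35, u, m), (x, 35, 35, u, p), (x, 36, 36, w, m), (x, 36, 36, w, p)}
Keep only column(s) A, B (5 duplicate(s) eliminated): {(11, s), (26, n), (27, z), (35, u), (36, w)}

{(11, s), (26, n), (27, z), (35, u), (36, w)}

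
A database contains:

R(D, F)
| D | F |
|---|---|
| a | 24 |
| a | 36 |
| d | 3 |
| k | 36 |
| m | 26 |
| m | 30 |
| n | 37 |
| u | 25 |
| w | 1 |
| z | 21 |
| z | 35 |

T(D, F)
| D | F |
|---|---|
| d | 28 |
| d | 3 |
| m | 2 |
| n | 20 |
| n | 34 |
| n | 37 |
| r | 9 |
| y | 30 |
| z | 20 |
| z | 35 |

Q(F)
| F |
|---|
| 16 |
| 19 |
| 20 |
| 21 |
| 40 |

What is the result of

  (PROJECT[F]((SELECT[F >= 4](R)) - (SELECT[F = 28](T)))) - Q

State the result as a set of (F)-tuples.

σ[F >= 4]: keep tuples satisfying F >= 4 → {(a, 24), (a, 36), (k, 36), (m, 26), (m, 30), (n, 37), (u, 25), (z, 21), (z, 35)}
σ[F = 28]: keep tuples satisfying F = 28 → {(d, 28)}
Taking the difference: {(a, 24), (a, 36), (k, 36), (m, 26), (m, 30), (n, 37), (u, 25), (z, 21), (z, 35)}
Projecting to F (1 duplicate(s) eliminated): {21, 24, 25, 26, 30, 35, 36, 37}
Taking the difference: {24, 25, 26, 30, 35, 36, 37}

{24, 25, 26, 30, 35, 36, 37}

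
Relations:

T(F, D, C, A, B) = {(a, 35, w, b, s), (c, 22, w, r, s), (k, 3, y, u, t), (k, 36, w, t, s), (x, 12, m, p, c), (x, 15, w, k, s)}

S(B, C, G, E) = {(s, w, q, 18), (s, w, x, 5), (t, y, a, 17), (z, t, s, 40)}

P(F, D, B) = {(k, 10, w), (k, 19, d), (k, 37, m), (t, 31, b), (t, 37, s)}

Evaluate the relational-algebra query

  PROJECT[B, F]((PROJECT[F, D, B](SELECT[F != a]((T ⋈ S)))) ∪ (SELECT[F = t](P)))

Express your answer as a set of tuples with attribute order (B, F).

T ⋈ S (natural join on C, B): {(a, 35, w, b, s, q, 18), (a, 35, w, b, s, x, 5), (c, 22, w, r, s, q, 18), (c, 22, w, r, s, x, 5), (k, 3, y, u, t, a, 17), (k, 36, w, t, s, q, 18), (k, 36, w, t, s, x, 5), (x, 15, w, k, s, q, 18), (x, 15, w, k, s, x, 5)}
Apply σ_{F != a}; surviving tuples: {(c, 22, w, r, s, q, 18), (c, 22, w, r, s, x, 5), (k, 3, y, u, t, a, 17), (k, 36, w, t, s, q, 18), (k, 36, w, t, s, x, 5), (x, 15, w, k, s, q, 18), (x, 15, w, k, s, x, 5)}
π[F, D, B]: project onto (F, D, B) (3 duplicate(s) eliminated) → {(c, 22, s), (k, 3, t), (k, 36, s), (x, 15, s)}
Apply σ_{F = t}; surviving tuples: {(t, 31, b), (t, 37, s)}
Union: {(c, 22, s), (k, 3, t), (k, 36, s), (x, 15, s)} with {(t, 31, b), (t, 37, s)} → {(c, 22, s), (k, 3, t), (k, 36, s), (t, 31, b), (t, 37, s), (x, 15, s)}
π[B, F]: project onto (B, F) → {(b, t), (s, c), (s, k), (s, t), (s, x), (t, k)}

{(b, t), (s, c), (s, k), (s, t), (s, x), (t, k)}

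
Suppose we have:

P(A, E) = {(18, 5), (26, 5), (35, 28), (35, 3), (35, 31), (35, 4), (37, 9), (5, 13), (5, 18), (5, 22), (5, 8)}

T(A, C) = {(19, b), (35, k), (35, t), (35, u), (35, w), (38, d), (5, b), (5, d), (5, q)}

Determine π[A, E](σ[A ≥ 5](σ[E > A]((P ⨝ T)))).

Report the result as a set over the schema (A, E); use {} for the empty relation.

{(5, 13), (5, 18), (5, 22), (5, 8)}

Joining P and T on A yields {(35, 28, k), (35, 28, t), (35, 28, u), (35, 28, w), (35, 3, k), (35, 3, t), (35, 3, u), (35, 3, w), (35, 31, k), (35, 31, t), (35, 31, u), (35, 31, w), (35, 4, k), (35, 4, t), (35, 4, u), (35, 4, w), (5, 13, b), (5, 13, d), (5, 13, q), (5, 18, b), (5, 18, d), (5, 18, q), (5, 22, b), (5, 22, d), (5, 22, q), (5, 8, b), (5, 8, d), (5, 8, q)}.
σ[E > A]: keep tuples satisfying E > A → {(5, 13, b), (5, 13, d), (5, 13, q), (5, 18, b), (5, 18, d), (5, 18, q), (5, 22, b), (5, 22, d), (5, 22, q), (5, 8, b), (5, 8, d), (5, 8, q)}
σ[A ≥ 5]: keep tuples satisfying A ≥ 5 → {(5, 13, b), (5, 13, d), (5, 13, q), (5, 18, b), (5, 18, d), (5, 18, q), (5, 22, b), (5, 22, d), (5, 22, q), (5, 8, b), (5, 8, d), (5, 8, q)}
Projecting to A, E (8 duplicate(s) eliminated): {(5, 13), (5, 18), (5, 22), (5, 8)}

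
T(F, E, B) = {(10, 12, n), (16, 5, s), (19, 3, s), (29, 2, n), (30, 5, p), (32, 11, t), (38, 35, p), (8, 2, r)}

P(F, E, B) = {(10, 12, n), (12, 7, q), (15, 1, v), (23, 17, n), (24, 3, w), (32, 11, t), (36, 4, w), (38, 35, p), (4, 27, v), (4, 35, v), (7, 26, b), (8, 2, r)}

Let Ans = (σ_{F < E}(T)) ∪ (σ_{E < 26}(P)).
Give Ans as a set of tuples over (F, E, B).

{(10, 12, n), (12, 7, q), (15, 1, v), (23, 17, n), (24, 3, w), (32, 11, t), (36, 4, w), (8, 2, r)}

σ[F < E]: keep tuples satisfying F < E → {(10, 12, n)}
σ[E < 26]: keep tuples satisfying E < 26 → {(10, 12, n), (12, 7, q), (15, 1, v), (23, 17, n), (24, 3, w), (32, 11, t), (36, 4, w), (8, 2, r)}
Taking the union: {(10, 12, n), (12, 7, q), (15, 1, v), (23, 17, n), (24, 3, w), (32, 11, t), (36, 4, w), (8, 2, r)}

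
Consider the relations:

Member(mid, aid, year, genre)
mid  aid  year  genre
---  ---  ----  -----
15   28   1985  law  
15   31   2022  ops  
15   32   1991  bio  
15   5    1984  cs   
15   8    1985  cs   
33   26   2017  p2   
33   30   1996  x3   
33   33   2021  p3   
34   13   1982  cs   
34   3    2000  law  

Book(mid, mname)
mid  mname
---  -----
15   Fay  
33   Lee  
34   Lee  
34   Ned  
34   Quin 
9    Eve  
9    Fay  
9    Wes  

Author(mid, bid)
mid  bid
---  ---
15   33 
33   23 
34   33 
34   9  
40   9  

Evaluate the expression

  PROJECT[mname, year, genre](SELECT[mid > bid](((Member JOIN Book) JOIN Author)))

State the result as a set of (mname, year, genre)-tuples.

Joining Member and Book on mid yields {(15, 28, 1985, law, Fay), (15, 31, 2022, ops, Fay), (15, 32, 1991, bio, Fay), (15, 5, 1984, cs, Fay), (15, 8, 1985, cs, Fay), (33, 26, 2017, p2, Lee), (33, 30, 1996, x3, Lee), (33, 33, 2021, p3, Lee), (34, 13, 1982, cs, Lee), (34, 13, 1982, cs, Ned), (34, 13, 1982, cs, Quin), (34, 3, 2000, law, Lee), (34, 3, 2000, law, Ned), (34, 3, 2000, law, Quin)}.
Joining (Member JOIN Book) and Author on mid yields {(15, 28, 1985, law, Fay, 33), (15, 31, 2022, ops, Fay, 33), (15, 32, 1991, bio, Fay, 33), (15, 5, 1984, cs, Fay, 33), (15, 8, 1985, cs, Fay, 33), (33, 26, 2017, p2, Lee, 23), (33, 30, 1996, x3, Lee, 23), (33, 33, 2021, p3, Lee, 23), (34, 13, 1982, cs, Lee, 33), (34, 13, 1982, cs, Lee, 9), (34, 13, 1982, cs, Ned, 33), (34, 13, 1982, cs, Ned, 9), (34, 13, 1982, cs, Quin, 33), (34, 13, 1982, cs, Quin, 9), (34, 3, 2000, law, Lee, 33), (34, 3, 2000, law, Lee, 9), (34, 3, 2000, law, Ned, 33), (34, 3, 2000, law, Ned, 9), (34, 3, 2000, law, Quin, 33), (34, 3, 2000, law, Quin, 9)}.
Apply σ_{mid > bid}; surviving tuples: {(33, 26, 2017, p2, Lee, 23), (33, 30, 1996, x3, Lee, 23), (33, 33, 2021, p3, Lee, 23), (34, 13, 1982, cs, Lee, 33), (34, 13, 1982, cs, Lee, 9), (34, 13, 1982, cs, Ned, 33), (34, 13, 1982, cs, Ned, 9), (34, 13, 1982, cs, Quin, 33), (34, 13, 1982, cs, Quin, 9), (34, 3, 2000, law, Lee, 33), (34, 3, 2000, law, Lee, 9), (34, 3, 2000, law, Ned, 33), (34, 3, 2000, law, Ned, 9), (34, 3, 2000, law, Quin, 33), (34, 3, 2000, law, Quin, 9)}
Projecting to mname, year, genre (6 duplicate(s) eliminated): {(Lee, 1982, cs), (Lee, 1996, x3), (Lee, 2000, law), (Lee, 2017, p2), (Lee, 2021, p3), (Ned, 1982, cs), (Ned, 2000, law), (Quin, 1982, cs), (Quin, 2000, law)}

{(Lee, 1982, cs), (Lee, 1996, x3), (Lee, 2000, law), (Lee, 2017, p2), (Lee, 2021, p3), (Ned, 1982, cs), (Ned, 2000, law), (Quin, 1982, cs), (Quin, 2000, law)}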